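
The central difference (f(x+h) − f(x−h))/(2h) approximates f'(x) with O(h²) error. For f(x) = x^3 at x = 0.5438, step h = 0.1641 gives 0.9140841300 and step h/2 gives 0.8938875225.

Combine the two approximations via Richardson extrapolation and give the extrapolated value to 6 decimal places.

Error is O(h^2); halving h shrinks it by 2^2 = 4.
2^2×A(h/2) = 3.5755500900; minus A(h) gives 2.6614659600.
2.6614659600 ÷ 3 = 0.8871553200
Gap between inputs: 2.020e-02; correction applied: −0.0067322025.

0.887155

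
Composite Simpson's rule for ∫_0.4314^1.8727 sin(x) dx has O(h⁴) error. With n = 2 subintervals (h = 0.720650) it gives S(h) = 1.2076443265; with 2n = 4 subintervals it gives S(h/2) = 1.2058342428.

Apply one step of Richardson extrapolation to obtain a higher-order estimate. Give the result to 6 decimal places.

With r = 4 the leading error scales as h^4, so the weight is 2^4 = 16.
2^4*A(h/2) = 19.2933478848; minus A(h) gives 18.0857035583.
Divide by 2^4 − 1 = 15.
Extrapolated: 18.0857035583 / 15 = 1.2057135706
Shift from A(h/2): −0.0001206722.

1.205714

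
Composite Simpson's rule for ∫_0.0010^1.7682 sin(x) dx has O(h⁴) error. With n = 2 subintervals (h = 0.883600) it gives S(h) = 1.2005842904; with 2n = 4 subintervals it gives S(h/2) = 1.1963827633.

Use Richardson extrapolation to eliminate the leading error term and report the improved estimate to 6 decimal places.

1.196103

Method order is 4; weight 2^4 = 16.
16×1.1963827633 − 1.2005842904 = 17.9415399224
Denominator 16 − 1 = 15.
Extrapolated: 17.9415399224 / 15 = 1.1961026615
Shift from A(h/2): −0.0002801018.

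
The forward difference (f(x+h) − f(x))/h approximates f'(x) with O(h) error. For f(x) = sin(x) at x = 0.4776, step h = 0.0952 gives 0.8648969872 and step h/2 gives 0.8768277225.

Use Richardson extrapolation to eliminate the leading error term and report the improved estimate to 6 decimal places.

Order 1 gives 2^r = 2 and 2^r − 1 = 1.
2·0.8768277225 − 0.8648969872 = 0.8887584578
Denominator 2 − 1 = 1.
Result: 0.8887584578

0.888758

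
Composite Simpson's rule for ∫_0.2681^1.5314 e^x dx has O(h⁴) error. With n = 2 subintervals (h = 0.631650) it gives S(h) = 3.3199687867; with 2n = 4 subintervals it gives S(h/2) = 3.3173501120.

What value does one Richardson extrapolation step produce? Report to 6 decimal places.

Error is O(h^4); halving h shrinks it by 2^4 = 16.
16·3.3173501120 = 53.0776017920; 53.0776017920 − 3.3199687867 = 49.7576330053
Divide by 2^4 − 1 = 15.
Result: 3.3171755337
Correction |R − A(h/2)| = 1.746e-04; gap |A(h/2) − A(h)| = 2.619e-03.

3.317176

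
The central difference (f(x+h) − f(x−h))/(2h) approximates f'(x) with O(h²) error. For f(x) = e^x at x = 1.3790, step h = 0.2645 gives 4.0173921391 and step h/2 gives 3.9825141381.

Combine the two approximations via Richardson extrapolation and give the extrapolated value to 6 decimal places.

Method order is 2; weight 2^2 = 4.
Difference of the inputs: 3.9825141381 − 4.0173921391 = -0.0348780010
Divide by 2^2 − 1 = 3: (-0.0348780010)/3 = -0.0116260003
R = A(h/2) + (A(h/2) − A(h))/3 = 3.9825141381 − 0.0116260003 = 3.9708881378

3.970888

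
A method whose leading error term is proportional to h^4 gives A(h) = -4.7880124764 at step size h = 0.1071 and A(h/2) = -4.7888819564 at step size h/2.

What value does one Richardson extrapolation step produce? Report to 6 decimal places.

-4.788940

r = 4, so 2^r = 16.
Weighted: (-76.6221113024) − (-4.7880124764) = -71.8340988260
Denominator 16 − 1 = 15.
Extrapolated: (-71.8340988260) / 15 = -4.7889399217
Shift from A(h/2): −0.0000579653.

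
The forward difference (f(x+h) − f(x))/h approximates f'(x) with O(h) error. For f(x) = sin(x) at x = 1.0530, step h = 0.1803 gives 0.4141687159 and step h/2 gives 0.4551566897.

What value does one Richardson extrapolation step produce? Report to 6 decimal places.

0.496145

The method has order 1: 2^1 = 2.
Numerator 2×A(h/2) − A(h) = 2×0.4551566897 − 0.4141687159 = 0.4961446635
(2×0.4551566897 − 0.4141687159)/(2 − 1) = 0.4961446635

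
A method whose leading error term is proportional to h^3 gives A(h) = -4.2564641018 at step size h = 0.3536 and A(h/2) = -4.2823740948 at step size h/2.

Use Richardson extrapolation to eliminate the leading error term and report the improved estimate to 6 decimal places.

The method has order 3: 2^3 = 8.
8*(-4.2823740948) = -34.2589927584; subtract (-4.2564641018) → -30.0025286566
Divide by 2^3 − 1 = 7.
(-30.0025286566) ÷ 7 = -4.2860755224

-4.286076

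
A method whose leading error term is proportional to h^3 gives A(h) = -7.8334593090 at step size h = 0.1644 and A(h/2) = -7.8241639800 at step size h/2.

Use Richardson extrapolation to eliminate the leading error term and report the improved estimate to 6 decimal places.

-7.822836

Error is O(h^3); halving h shrinks it by 2^3 = 8.
8·(-7.8241639800) = -62.5933118400; (-62.5933118400) − (-7.8334593090) = -54.7598525310
Denominator 8 − 1 = 7.
Result: -7.8228360759
Shift from A(h/2): +0.0013279041.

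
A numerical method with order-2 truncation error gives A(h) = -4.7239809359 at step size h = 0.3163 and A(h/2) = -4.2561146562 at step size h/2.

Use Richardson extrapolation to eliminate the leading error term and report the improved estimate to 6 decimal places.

With r = 2 the leading error scales as h^2, so the weight is 2^2 = 4.
Numerator 4*A(h/2) − A(h) = 4*(-4.2561146562) − (-4.7239809359) = -12.3004776889
Divide by 2^2 − 1 = 3.
Extrapolated: (-12.3004776889) / 3 = -4.1001592296
Correction |R − A(h/2)| = 1.560e-01; gap |A(h/2) − A(h)| = 4.679e-01.

-4.100159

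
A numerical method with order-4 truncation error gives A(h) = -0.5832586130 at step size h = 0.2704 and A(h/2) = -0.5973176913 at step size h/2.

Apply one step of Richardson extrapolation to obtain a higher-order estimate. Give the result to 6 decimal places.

-0.598255

Order 4 gives 2^r = 16 and 2^r − 1 = 15.
Weighted: (-9.5570830608) − (-0.5832586130) = -8.9738244478
Divide by 2^4 − 1 = 15.
R = (-8.9738244478)/15 = -0.5982549632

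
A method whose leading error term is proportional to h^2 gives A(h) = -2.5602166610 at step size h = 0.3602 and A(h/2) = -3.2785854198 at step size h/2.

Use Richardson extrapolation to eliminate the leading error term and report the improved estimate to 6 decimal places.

-3.518042

r = 2: numerator weight 4, denominator 3.
4 × (-3.2785854198) = -13.1143416792; (-13.1143416792) − (-2.5602166610) = -10.5541250182
Denominator 4 − 1 = 3.
Extrapolated: (-10.5541250182) / 3 = -3.5180416727
Correction |R − A(h/2)| = 2.395e-01; gap |A(h/2) − A(h)| = 7.184e-01.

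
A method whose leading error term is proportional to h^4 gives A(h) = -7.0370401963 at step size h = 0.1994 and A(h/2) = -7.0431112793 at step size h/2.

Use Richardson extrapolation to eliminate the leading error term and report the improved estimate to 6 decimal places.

The method has order 4: 2^4 = 16.
2^4 × A(h/2) = -112.6897804688; minus A(h) gives -105.6527402725.
R = (-105.6527402725)/15 = -7.0435160182

-7.043516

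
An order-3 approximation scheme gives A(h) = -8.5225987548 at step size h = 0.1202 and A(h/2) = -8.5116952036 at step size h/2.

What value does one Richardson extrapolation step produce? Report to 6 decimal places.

-8.510138

With r = 3 the leading error scales as h^3, so the weight is 2^3 = 8.
2^3×A(h/2) = -68.0935616288; minus A(h) gives -59.5709628740.
(8×(-8.5116952036) − (-8.5225987548))/(8 − 1) = -8.5101375534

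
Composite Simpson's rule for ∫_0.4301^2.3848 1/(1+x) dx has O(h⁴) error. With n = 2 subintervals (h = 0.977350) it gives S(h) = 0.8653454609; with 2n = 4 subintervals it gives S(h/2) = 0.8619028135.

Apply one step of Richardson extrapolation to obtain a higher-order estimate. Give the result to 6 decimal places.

0.861673

r = 4, so 2^r = 16.
Difference of the inputs: 0.8619028135 − 0.8653454609 = -0.0034426474
Divide by 2^4 − 1 = 15: (-0.0034426474)/15 = -0.0002295098
R = 0.8619028135 − 0.0002295098 = 0.8616733037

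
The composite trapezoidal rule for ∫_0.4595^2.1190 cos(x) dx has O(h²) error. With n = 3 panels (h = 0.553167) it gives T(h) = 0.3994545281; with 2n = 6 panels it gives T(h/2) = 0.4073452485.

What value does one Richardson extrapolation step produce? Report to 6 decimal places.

Error is O(h^2); halving h shrinks it by 2^2 = 4.
Top: 4(0.4073452485) − (0.3994545281) = 1.2299264659
Denominator 4 − 1 = 3.
Extrapolated: 1.2299264659 / 3 = 0.4099754886

0.409975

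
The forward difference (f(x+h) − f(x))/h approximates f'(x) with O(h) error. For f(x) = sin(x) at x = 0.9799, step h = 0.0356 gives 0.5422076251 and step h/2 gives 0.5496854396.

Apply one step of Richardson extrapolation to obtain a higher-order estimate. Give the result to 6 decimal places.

r = 1, so 2^r = 2.
2·0.5496854396 − 0.5422076251 = 0.5571632541
R = 0.5571632541/1 = 0.5571632541
Correction |R − A(h/2)| = 7.478e-03; gap |A(h/2) − A(h)| = 7.478e-03.

0.557163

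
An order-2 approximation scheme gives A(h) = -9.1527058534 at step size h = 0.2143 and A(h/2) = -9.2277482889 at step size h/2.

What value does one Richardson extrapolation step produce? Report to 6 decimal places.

Error is O(h^2); halving h shrinks it by 2^2 = 4.
4×(-9.2277482889) − (-9.1527058534) = -27.7582873022
Divide by 2^2 − 1 = 3.
So the Richardson estimate is -9.2527624341.
Shift from A(h/2): −0.0250141452.

-9.252762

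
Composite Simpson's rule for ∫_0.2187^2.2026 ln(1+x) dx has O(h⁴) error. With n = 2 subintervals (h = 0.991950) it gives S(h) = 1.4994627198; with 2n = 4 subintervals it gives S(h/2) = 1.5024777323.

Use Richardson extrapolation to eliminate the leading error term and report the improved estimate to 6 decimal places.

1.502679

The method has order 4: 2^4 = 16.
Numerator 16*A(h/2) − A(h) = 16*1.5024777323 − 1.4994627198 = 22.5401809970
(16*1.5024777323 − 1.4994627198)/(16 − 1) = 1.5026787331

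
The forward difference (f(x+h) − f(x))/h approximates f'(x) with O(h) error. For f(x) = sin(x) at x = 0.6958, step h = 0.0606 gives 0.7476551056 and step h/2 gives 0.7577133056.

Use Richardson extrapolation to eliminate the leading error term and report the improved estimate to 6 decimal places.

Order 1 gives 2^r = 2 and 2^r − 1 = 1.
Weighted: 1.5154266112 − 0.7476551056 = 0.7677715056
Extrapolated: 0.7677715056 / 1 = 0.7677715056
Shift from A(h/2): +0.0100582000.

0.767772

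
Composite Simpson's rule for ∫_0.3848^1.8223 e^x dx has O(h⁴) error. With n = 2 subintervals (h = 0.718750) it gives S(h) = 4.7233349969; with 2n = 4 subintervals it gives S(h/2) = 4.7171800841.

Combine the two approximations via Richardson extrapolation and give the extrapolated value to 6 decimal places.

4.716770

Method order is 4; weight 2^4 = 16.
Top: 16(4.7171800841) − (4.7233349969) = 70.7515463487
Divide by 2^4 − 1 = 15.
(16·4.7171800841 − 4.7233349969)/(16 − 1) = 4.7167697566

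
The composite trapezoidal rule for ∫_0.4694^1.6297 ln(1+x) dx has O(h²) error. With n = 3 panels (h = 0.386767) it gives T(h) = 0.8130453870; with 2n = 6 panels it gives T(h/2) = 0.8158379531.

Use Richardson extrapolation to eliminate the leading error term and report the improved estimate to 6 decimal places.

r = 2: numerator weight 4, denominator 3.
4*0.8158379531 = 3.2633518124; subtract 0.8130453870 → 2.4503064254
Extrapolated: 2.4503064254 / 3 = 0.8167688085

0.816769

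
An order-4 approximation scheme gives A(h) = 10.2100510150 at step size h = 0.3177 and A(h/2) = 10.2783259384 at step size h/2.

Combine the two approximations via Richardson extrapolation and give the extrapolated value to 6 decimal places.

The method has order 4: 2^4 = 16.
Difference of the inputs: 10.2783259384 − 10.2100510150 = 0.0682749234
Correction (A(h/2) − A(h))/(16 − 1) = 0.0682749234/15 = 0.0045516616
R = A(h/2) + (A(h/2) − A(h))/15 = 10.2783259384 + 0.0045516616 = 10.2828776000

10.282878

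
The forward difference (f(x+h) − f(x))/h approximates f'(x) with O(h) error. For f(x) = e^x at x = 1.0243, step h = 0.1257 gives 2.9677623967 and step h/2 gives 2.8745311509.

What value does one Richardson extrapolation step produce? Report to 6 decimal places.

2.781300

Method order is 1; weight 2^1 = 2.
2^1×A(h/2) = 5.7490623018; minus A(h) gives 2.7812999051.
Divide by 2^1 − 1 = 1.
(2×2.8745311509 − 2.9677623967)/(2 − 1) = 2.7812999051
Shift from A(h/2): −0.0932312458.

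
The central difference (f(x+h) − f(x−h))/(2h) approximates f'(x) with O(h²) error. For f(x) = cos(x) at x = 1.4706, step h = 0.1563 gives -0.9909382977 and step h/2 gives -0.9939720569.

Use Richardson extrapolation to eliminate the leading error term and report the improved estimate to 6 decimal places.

Error is O(h^2); halving h shrinks it by 2^2 = 4.
Numerator 4*A(h/2) − A(h) = 4*(-0.9939720569) − (-0.9909382977) = -2.9849499299
(-2.9849499299) ÷ 3 = -0.9949833100

-0.994983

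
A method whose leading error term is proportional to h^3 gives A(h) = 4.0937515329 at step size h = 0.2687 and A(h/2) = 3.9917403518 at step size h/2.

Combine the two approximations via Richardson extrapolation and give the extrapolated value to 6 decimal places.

3.977167

Leading term ∝ h^3; use weight 8 = 2^3.
8*3.9917403518 = 31.9339228144; 31.9339228144 − 4.0937515329 = 27.8401712815
Denominator 8 − 1 = 7.
27.8401712815 ÷ 7 = 3.9771673259
Correction |R − A(h/2)| = 1.457e-02; gap |A(h/2) − A(h)| = 1.020e-01.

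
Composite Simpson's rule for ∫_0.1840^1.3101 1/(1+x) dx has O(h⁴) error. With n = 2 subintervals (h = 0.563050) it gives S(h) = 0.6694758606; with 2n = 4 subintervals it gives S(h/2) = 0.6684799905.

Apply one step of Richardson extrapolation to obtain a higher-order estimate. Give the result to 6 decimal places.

r = 4, so 2^r = 16.
Difference of the inputs: 0.6684799905 − 0.6694758606 = -0.0009958701
Divide by 2^4 − 1 = 15: (-0.0009958701)/15 = -0.0000663913
R = 0.6684799905 − 0.0000663913 = 0.6684135992

0.668414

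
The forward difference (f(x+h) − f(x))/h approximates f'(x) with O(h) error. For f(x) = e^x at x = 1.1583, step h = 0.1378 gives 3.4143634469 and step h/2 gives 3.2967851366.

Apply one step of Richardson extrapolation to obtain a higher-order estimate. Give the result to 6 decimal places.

The method has order 1: 2^1 = 2.
2^1 × A(h/2) = 6.5935702732; minus A(h) gives 3.1792068263.
Denominator 2 − 1 = 1.
Extrapolated: 3.1792068263 / 1 = 3.1792068263

3.179207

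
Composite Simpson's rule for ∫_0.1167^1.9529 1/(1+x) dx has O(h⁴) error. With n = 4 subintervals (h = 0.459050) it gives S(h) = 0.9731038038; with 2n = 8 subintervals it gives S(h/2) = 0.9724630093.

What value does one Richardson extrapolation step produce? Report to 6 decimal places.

The method has order 4: 2^4 = 16.
A(h/2) − A(h) = 0.9724630093 − 0.9731038038 = -0.0006407945
Divide by 2^4 − 1 = 15: (-0.0006407945)/15 = -0.0000427196
R = 0.9724630093 − 0.0000427196 = 0.9724202897

0.972420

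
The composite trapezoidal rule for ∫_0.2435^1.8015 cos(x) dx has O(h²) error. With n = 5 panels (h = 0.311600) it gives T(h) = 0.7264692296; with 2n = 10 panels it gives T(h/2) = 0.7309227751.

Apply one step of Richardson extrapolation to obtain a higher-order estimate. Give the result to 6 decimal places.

Order 2 gives 2^r = 4 and 2^r − 1 = 3.
2^2×A(h/2) = 2.9236911004; minus A(h) gives 2.1972218708.
Denominator 4 − 1 = 3.
So the Richardson estimate is 0.7324072903.
Correction |R − A(h/2)| = 1.485e-03; gap |A(h/2) − A(h)| = 4.454e-03.

0.732407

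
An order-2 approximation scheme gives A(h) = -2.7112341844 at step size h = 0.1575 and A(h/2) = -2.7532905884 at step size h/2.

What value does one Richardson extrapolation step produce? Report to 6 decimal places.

With r = 2 the leading error scales as h^2, so the weight is 2^2 = 4.
Weighted: (-11.0131623536) − (-2.7112341844) = -8.3019281692
R = (-8.3019281692)/3 = -2.7673093897

-2.767309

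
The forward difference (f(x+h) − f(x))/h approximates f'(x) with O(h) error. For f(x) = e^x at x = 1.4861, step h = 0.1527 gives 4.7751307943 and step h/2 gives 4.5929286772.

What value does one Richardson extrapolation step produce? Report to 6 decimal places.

4.410727

Leading term ∝ h^1; use weight 2 = 2^1.
2·4.5929286772 = 9.1858573544; 9.1858573544 − 4.7751307943 = 4.4107265601
4.4107265601 ÷ 1 = 4.4107265601
Gap between inputs: 1.822e-01; correction applied: −0.1822021171.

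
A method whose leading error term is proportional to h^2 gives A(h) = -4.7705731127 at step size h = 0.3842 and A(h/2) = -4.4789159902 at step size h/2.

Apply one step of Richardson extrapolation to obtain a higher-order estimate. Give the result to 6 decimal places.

Method order is 2; weight 2^2 = 4.
Top: 4(-4.4789159902) − (-4.7705731127) = -13.1450908481
Denominator 4 − 1 = 3.
Extrapolated: (-13.1450908481) / 3 = -4.3816969494
Gap between inputs: 2.917e-01; correction applied: +0.0972190408.

-4.381697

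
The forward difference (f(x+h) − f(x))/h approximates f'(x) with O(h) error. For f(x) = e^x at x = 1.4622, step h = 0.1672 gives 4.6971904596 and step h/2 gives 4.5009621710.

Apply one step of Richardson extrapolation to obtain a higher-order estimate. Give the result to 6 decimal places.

The method has order 1: 2^1 = 2.
Numerator 2*A(h/2) − A(h) = 2*4.5009621710 − 4.6971904596 = 4.3047338824
Divide by 2^1 − 1 = 1.
So the Richardson estimate is 4.3047338824.

4.304734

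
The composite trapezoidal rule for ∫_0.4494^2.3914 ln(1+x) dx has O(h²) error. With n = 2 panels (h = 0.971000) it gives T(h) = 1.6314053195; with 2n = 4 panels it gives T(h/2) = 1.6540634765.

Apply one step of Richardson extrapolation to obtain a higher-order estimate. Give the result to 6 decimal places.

Method order is 2; weight 2^2 = 4.
2^2*A(h/2) = 6.6162539060; minus A(h) gives 4.9848485865.
Divide by 2^2 − 1 = 3.
Result: 1.6616161955

1.661616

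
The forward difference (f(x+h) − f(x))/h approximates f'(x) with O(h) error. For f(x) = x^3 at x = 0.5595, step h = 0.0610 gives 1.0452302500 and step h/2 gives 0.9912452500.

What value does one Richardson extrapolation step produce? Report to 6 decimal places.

Order 1 gives 2^r = 2 and 2^r − 1 = 1.
2×0.9912452500 − 1.0452302500 = 0.9372602500
Divide by 2^1 − 1 = 1.
0.9372602500 ÷ 1 = 0.9372602500
Shift from A(h/2): −0.0539850000.

0.937260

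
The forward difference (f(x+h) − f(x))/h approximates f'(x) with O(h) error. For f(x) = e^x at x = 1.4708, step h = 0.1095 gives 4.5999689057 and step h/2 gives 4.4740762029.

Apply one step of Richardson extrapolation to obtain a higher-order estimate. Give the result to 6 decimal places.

The method has order 1: 2^1 = 2.
Top: 2(4.4740762029) − (4.5999689057) = 4.3481835001
Divide by 2^1 − 1 = 1.
Extrapolated: 4.3481835001 / 1 = 4.3481835001

4.348184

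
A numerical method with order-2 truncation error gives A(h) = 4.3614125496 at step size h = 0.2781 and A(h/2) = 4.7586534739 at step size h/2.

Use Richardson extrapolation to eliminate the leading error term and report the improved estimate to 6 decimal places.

The method has order 2: 2^2 = 4.
4 × 4.7586534739 = 19.0346138956; 19.0346138956 − 4.3614125496 = 14.6732013460
(4 × 4.7586534739 − 4.3614125496)/(4 − 1) = 4.8910671153
Correction |R − A(h/2)| = 1.324e-01; gap |A(h/2) − A(h)| = 3.972e-01.

4.891067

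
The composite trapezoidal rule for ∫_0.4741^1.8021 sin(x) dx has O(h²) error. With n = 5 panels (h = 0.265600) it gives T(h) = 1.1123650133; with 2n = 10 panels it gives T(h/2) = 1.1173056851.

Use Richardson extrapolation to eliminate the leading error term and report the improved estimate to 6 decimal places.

Order 2 gives 2^r = 4 and 2^r − 1 = 3.
Difference of the inputs: 1.1173056851 − 1.1123650133 = 0.0049406718
Divide by 2^2 − 1 = 3: 0.0049406718/3 = 0.0016468906
R = A(h/2) + (A(h/2) − A(h))/3 = 1.1173056851 + 0.0016468906 = 1.1189525757

1.118953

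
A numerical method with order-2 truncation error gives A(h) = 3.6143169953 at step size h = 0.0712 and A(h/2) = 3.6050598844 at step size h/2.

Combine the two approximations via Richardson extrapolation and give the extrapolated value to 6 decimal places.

3.601974

r = 2: numerator weight 4, denominator 3.
4*3.6050598844 = 14.4202395376; subtract 3.6143169953 → 10.8059225423
Denominator 4 − 1 = 3.
(4*3.6050598844 − 3.6143169953)/(4 − 1) = 3.6019741808
Shift from A(h/2): −0.0030857036.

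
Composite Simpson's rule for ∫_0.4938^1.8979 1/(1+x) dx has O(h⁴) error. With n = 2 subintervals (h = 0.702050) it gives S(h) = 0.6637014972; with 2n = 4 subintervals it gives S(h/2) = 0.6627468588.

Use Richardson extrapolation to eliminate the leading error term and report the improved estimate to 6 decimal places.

r = 4, so 2^r = 16.
Numerator 16·A(h/2) − A(h) = 16·0.6627468588 − 0.6637014972 = 9.9402482436
9.9402482436 ÷ 15 = 0.6626832162
Gap between inputs: 9.546e-04; correction applied: −0.0000636426.

0.662683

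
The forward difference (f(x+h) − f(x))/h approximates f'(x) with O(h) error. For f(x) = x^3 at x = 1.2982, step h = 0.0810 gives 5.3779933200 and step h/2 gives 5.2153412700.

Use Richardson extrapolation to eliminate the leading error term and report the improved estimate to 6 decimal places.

5.052689

With r = 1 the leading error scales as h^1, so the weight is 2^1 = 2.
Weighted: 10.4306825400 − 5.3779933200 = 5.0526892200
Divide by 2^1 − 1 = 1.
R = 5.0526892200/1 = 5.0526892200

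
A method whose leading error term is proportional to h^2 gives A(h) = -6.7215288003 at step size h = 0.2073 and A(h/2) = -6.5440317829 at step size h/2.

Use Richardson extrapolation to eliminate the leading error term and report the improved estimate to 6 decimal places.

-6.484866

The method has order 2: 2^2 = 4.
Top: 4(-6.5440317829) − (-6.7215288003) = -19.4545983313
Denominator 4 − 1 = 3.
(-19.4545983313) ÷ 3 = -6.4848661104
Shift from A(h/2): +0.0591656725.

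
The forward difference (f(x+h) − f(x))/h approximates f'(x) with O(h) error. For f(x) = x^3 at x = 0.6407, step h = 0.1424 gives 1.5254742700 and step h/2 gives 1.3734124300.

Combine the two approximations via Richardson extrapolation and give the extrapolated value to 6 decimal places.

r = 1, so 2^r = 2.
Top: 2(1.3734124300) − (1.5254742700) = 1.2213505900
Extrapolated: 1.2213505900 / 1 = 1.2213505900

1.221351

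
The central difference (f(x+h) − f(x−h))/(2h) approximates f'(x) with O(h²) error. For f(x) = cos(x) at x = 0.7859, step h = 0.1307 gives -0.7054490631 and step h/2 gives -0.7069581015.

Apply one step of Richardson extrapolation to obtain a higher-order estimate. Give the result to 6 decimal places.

-0.707461

Error is O(h^2); halving h shrinks it by 2^2 = 4.
Difference of the inputs: -0.7069581015 − (-0.7054490631) = -0.0015090384
Correction (A(h/2) − A(h))/(4 − 1) = (-0.0015090384)/3 = -0.0005030128
R = -0.7069581015 − 0.0005030128 = -0.7074611143
Shift from A(h/2): −0.0005030128.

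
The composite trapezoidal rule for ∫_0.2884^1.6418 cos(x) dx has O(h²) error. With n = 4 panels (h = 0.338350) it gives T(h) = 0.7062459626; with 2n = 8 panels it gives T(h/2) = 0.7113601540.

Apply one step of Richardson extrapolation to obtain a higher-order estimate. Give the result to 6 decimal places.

Error is O(h^2); halving h shrinks it by 2^2 = 4.
A(h/2) − A(h) = 0.7113601540 − 0.7062459626 = 0.0051141914
Correction (A(h/2) − A(h))/(4 − 1) = 0.0051141914/3 = 0.0017047305
R = A(h/2) + (A(h/2) − A(h))/3 = 0.7113601540 + 0.0017047305 = 0.7130648845
Correction |R − A(h/2)| = 1.705e-03; gap |A(h/2) − A(h)| = 5.114e-03.

0.713065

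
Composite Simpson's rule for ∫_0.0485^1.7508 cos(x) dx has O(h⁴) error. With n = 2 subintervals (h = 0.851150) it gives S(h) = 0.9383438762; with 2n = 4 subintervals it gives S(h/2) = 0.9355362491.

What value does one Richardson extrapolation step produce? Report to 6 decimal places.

0.935349

Leading term ∝ h^4; use weight 16 = 2^4.
Top: 16(0.9355362491) − (0.9383438762) = 14.0302361094
Divide by 2^4 − 1 = 15.
14.0302361094 ÷ 15 = 0.9353490740
Gap between inputs: 2.808e-03; correction applied: −0.0001871751.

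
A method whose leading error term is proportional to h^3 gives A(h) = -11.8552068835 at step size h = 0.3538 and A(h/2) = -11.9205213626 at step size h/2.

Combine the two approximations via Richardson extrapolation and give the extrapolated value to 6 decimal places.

-11.929852

Error is O(h^3); halving h shrinks it by 2^3 = 8.
2^3 × A(h/2) = -95.3641709008; minus A(h) gives -83.5089640173.
Divide by 2^3 − 1 = 7.
(8 × (-11.9205213626) − (-11.8552068835))/(8 − 1) = -11.9298520025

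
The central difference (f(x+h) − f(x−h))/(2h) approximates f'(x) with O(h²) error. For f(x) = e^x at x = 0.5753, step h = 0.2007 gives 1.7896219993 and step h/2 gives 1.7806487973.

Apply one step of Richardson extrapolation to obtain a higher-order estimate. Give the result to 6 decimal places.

With r = 2 the leading error scales as h^2, so the weight is 2^2 = 4.
A(h/2) − A(h) = 1.7806487973 − 1.7896219993 = -0.0089732020
Correction (A(h/2) − A(h))/(4 − 1) = (-0.0089732020)/3 = -0.0029910673
R = 1.7806487973 − 0.0029910673 = 1.7776577300
Gap between inputs: 8.973e-03; correction applied: −0.0029910673.

1.777658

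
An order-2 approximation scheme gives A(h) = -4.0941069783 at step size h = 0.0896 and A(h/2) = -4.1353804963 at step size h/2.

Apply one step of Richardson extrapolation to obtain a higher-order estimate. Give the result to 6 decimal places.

Order 2 gives 2^r = 4 and 2^r − 1 = 3.
Weighted: (-16.5415219852) − (-4.0941069783) = -12.4474150069
Denominator 4 − 1 = 3.
So the Richardson estimate is -4.1491383356.
Shift from A(h/2): −0.0137578393.

-4.149138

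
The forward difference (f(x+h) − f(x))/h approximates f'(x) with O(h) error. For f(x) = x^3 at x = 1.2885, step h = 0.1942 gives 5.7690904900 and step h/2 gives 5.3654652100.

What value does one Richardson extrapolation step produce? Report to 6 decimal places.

4.961840

Error is O(h^1); halving h shrinks it by 2^1 = 2.
Weighted: 10.7309304200 − 5.7690904900 = 4.9618399300
Extrapolated: 4.9618399300 / 1 = 4.9618399300
Correction |R − A(h/2)| = 4.036e-01; gap |A(h/2) − A(h)| = 4.036e-01.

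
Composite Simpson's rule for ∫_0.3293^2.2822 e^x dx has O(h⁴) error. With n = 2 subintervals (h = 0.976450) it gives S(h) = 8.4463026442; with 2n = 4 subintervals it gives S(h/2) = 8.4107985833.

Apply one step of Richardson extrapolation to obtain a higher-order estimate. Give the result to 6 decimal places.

Method order is 4; weight 2^4 = 16.
Weighted: 134.5727773328 − 8.4463026442 = 126.1264746886
(16 × 8.4107985833 − 8.4463026442)/(16 − 1) = 8.4084316459

8.408432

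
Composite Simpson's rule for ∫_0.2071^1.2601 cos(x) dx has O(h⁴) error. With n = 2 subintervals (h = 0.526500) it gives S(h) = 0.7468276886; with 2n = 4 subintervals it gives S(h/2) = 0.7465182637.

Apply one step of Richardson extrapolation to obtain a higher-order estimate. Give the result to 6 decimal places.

r = 4, so 2^r = 16.
16×0.7465182637 = 11.9442922192; 11.9442922192 − 0.7468276886 = 11.1974645306
Extrapolated: 11.1974645306 / 15 = 0.7464976354

0.746498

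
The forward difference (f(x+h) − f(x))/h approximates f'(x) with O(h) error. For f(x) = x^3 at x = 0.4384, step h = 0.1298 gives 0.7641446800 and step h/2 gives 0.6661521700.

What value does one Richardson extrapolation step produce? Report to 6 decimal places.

0.568160

Leading term ∝ h^1; use weight 2 = 2^1.
2*0.6661521700 = 1.3323043400; 1.3323043400 − 0.7641446800 = 0.5681596600
0.5681596600 ÷ 1 = 0.5681596600
Gap between inputs: 9.799e-02; correction applied: −0.0979925100.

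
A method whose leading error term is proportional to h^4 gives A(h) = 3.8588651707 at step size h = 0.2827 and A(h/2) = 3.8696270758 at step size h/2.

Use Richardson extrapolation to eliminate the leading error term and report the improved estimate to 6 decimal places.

Error is O(h^4); halving h shrinks it by 2^4 = 16.
A(h/2) − A(h) = 3.8696270758 − 3.8588651707 = 0.0107619051
Divide by 2^4 − 1 = 15: 0.0107619051/15 = 0.0007174603
R = A(h/2) + (A(h/2) − A(h))/15 = 3.8696270758 + 0.0007174603 = 3.8703445361
Shift from A(h/2): +0.0007174603.

3.870345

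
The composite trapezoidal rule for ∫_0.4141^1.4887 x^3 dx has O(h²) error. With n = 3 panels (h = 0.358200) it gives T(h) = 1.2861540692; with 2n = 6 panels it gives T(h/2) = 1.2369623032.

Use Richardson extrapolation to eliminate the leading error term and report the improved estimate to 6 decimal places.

With r = 2 the leading error scales as h^2, so the weight is 2^2 = 4.
Numerator 4×A(h/2) − A(h) = 4×1.2369623032 − 1.2861540692 = 3.6616951436
R = 3.6616951436/3 = 1.2205650479
Gap between inputs: 4.919e-02; correction applied: −0.0163972553.

1.220565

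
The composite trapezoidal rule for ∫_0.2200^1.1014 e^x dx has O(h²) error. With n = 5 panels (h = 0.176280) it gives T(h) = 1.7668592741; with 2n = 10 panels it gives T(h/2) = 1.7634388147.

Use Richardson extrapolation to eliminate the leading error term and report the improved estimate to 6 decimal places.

1.762299

Order 2 gives 2^r = 4 and 2^r − 1 = 3.
2^2*A(h/2) = 7.0537552588; minus A(h) gives 5.2868959847.
R = 5.2868959847/3 = 1.7622986616
Shift from A(h/2): −0.0011401531.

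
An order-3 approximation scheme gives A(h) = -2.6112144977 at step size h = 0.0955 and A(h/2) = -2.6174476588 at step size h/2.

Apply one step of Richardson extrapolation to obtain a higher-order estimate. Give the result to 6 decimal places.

Leading term ∝ h^3; use weight 8 = 2^3.
Difference of the inputs: -2.6174476588 − (-2.6112144977) = -0.0062331611
Correction (A(h/2) − A(h))/(8 − 1) = (-0.0062331611)/7 = -0.0008904516
R = -2.6174476588 − 0.0008904516 = -2.6183381104

-2.618338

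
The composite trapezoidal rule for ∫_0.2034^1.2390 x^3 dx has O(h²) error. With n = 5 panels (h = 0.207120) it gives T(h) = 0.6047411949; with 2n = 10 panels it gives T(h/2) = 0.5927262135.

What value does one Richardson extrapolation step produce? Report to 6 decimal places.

0.588721

Order 2 gives 2^r = 4 and 2^r − 1 = 3.
4×0.5927262135 = 2.3709048540; subtract 0.6047411949 → 1.7661636591
Extrapolated: 1.7661636591 / 3 = 0.5887212197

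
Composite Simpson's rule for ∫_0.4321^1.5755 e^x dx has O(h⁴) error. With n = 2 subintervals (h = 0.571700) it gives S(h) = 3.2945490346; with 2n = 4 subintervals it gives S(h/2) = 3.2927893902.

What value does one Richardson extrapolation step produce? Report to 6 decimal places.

Method order is 4; weight 2^4 = 16.
Weighted: 52.6846302432 − 3.2945490346 = 49.3900812086
R = 49.3900812086/15 = 3.2926720806

3.292672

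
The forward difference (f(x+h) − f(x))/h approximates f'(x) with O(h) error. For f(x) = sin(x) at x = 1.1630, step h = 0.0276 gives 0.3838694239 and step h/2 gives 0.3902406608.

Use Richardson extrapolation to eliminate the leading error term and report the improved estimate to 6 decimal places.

Method order is 1; weight 2^1 = 2.
Top: 2(0.3902406608) − (0.3838694239) = 0.3966118977
R = 0.3966118977/1 = 0.3966118977
Correction |R − A(h/2)| = 6.371e-03; gap |A(h/2) − A(h)| = 6.371e-03.

0.396612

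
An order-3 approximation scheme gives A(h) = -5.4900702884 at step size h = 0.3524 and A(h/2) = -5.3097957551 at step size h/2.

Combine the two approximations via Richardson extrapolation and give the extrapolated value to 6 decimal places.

Order 3 gives 2^r = 8 and 2^r − 1 = 7.
Top: 8(-5.3097957551) − (-5.4900702884) = -36.9882957524
Divide by 2^3 − 1 = 7.
R = (-36.9882957524)/7 = -5.2840422503

-5.284042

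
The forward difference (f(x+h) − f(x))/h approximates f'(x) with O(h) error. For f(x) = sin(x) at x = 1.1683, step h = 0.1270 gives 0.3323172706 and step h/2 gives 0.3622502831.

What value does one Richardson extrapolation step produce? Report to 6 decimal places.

With r = 1 the leading error scales as h^1, so the weight is 2^1 = 2.
Numerator 2*A(h/2) − A(h) = 2*0.3622502831 − 0.3323172706 = 0.3921832956
(2*0.3622502831 − 0.3323172706)/(2 − 1) = 0.3921832956

0.392183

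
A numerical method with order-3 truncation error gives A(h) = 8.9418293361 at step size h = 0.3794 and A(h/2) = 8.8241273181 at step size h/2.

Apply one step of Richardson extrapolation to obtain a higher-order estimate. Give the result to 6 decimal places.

Method order is 3; weight 2^3 = 8.
8 × 8.8241273181 = 70.5930185448; 70.5930185448 − 8.9418293361 = 61.6511892087
Divide by 2^3 − 1 = 7.
So the Richardson estimate is 8.8073127441.
Correction |R − A(h/2)| = 1.681e-02; gap |A(h/2) − A(h)| = 1.177e-01.

8.807313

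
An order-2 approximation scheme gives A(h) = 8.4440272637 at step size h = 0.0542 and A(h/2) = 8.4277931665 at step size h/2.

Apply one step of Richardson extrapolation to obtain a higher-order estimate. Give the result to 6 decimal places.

Order 2 gives 2^r = 4 and 2^r − 1 = 3.
2^2·A(h/2) = 33.7111726660; minus A(h) gives 25.2671454023.
25.2671454023 ÷ 3 = 8.4223818008

8.422382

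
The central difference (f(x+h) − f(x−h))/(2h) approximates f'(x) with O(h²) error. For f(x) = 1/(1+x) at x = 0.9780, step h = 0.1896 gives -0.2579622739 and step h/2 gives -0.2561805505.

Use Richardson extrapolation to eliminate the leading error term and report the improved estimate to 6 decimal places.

r = 2: numerator weight 4, denominator 3.
Numerator 4*A(h/2) − A(h) = 4*(-0.2561805505) − (-0.2579622739) = -0.7667599281
(-0.7667599281) ÷ 3 = -0.2555866427

-0.255587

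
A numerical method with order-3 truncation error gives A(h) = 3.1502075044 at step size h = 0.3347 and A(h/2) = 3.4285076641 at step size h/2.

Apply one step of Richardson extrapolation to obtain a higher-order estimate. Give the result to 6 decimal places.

3.468265

Order 3 gives 2^r = 8 and 2^r − 1 = 7.
Top: 8(3.4285076641) − (3.1502075044) = 24.2778538084
Divide by 2^3 − 1 = 7.
(8*3.4285076641 − 3.1502075044)/(8 − 1) = 3.4682648298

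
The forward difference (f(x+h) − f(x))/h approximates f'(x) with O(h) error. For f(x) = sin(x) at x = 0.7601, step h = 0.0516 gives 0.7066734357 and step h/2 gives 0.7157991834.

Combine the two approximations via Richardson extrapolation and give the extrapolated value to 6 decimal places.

The method has order 1: 2^1 = 2.
2·0.7157991834 = 1.4315983668; subtract 0.7066734357 → 0.7249249311
(2·0.7157991834 − 0.7066734357)/(2 − 1) = 0.7249249311
Gap between inputs: 9.126e-03; correction applied: +0.0091257477.

0.724925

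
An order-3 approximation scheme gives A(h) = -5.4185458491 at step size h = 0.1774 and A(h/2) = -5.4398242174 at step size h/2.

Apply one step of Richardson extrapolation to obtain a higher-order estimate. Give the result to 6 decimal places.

-5.442864

Order 3 gives 2^r = 8 and 2^r − 1 = 7.
Numerator 8 × A(h/2) − A(h) = 8 × (-5.4398242174) − (-5.4185458491) = -38.1000478901
(-38.1000478901) ÷ 7 = -5.4428639843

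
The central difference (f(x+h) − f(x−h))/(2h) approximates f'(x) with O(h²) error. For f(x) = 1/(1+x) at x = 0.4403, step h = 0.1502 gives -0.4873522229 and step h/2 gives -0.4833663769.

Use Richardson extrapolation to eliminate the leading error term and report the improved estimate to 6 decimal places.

-0.482038

r = 2: numerator weight 4, denominator 3.
Difference of the inputs: -0.4833663769 − (-0.4873522229) = 0.0039858460
Correction (A(h/2) − A(h))/(4 − 1) = 0.0039858460/3 = 0.0013286153
R = A(h/2) + (A(h/2) − A(h))/3 = -0.4833663769 + 0.0013286153 = -0.4820377616
Gap between inputs: 3.986e-03; correction applied: +0.0013286153.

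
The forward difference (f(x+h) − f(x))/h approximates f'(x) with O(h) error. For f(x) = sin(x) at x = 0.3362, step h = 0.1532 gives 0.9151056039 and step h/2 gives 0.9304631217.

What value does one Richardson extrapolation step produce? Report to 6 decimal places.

Order 1 gives 2^r = 2 and 2^r − 1 = 1.
Top: 2(0.9304631217) − (0.9151056039) = 0.9458206395
Denominator 2 − 1 = 1.
Result: 0.9458206395
Gap between inputs: 1.536e-02; correction applied: +0.0153575178.

0.945821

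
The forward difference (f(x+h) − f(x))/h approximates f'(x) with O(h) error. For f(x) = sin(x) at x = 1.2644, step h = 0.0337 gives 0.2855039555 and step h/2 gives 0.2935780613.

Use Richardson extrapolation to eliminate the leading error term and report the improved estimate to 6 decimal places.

Method order is 1; weight 2^1 = 2.
Weighted: 0.5871561226 − 0.2855039555 = 0.3016521671
0.3016521671 ÷ 1 = 0.3016521671
Shift from A(h/2): +0.0080741058.

0.301652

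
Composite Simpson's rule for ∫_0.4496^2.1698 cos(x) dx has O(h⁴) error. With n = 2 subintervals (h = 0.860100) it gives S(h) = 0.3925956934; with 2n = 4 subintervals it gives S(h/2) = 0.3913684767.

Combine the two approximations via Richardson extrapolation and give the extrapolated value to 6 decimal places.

0.391287

Error is O(h^4); halving h shrinks it by 2^4 = 16.
Top: 16(0.3913684767) − (0.3925956934) = 5.8692999338
Denominator 16 − 1 = 15.
(16*0.3913684767 − 0.3925956934)/(16 − 1) = 0.3912866623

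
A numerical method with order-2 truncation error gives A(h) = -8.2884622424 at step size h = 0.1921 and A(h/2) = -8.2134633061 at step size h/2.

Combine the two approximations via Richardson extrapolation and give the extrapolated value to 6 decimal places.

-8.188464

With r = 2 the leading error scales as h^2, so the weight is 2^2 = 4.
4×(-8.2134633061) = -32.8538532244; subtract (-8.2884622424) → -24.5653909820
Divide by 2^2 − 1 = 3.
(-24.5653909820) ÷ 3 = -8.1884636607
Correction |R − A(h/2)| = 2.500e-02; gap |A(h/2) − A(h)| = 7.500e-02.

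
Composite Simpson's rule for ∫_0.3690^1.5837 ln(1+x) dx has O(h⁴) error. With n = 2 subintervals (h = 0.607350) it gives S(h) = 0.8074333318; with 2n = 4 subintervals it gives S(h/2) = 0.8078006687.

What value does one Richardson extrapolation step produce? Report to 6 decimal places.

Order 4 gives 2^r = 16 and 2^r − 1 = 15.
Top: 16(0.8078006687) − (0.8074333318) = 12.1173773674
(16·0.8078006687 − 0.8074333318)/(16 − 1) = 0.8078251578

0.807825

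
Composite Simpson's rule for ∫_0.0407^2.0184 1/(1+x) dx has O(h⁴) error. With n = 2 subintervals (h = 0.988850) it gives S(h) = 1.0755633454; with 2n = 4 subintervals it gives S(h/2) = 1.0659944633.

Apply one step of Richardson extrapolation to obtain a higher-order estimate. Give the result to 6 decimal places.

Leading term ∝ h^4; use weight 16 = 2^4.
Weighted: 17.0559114128 − 1.0755633454 = 15.9803480674
Divide by 2^4 − 1 = 15.
So the Richardson estimate is 1.0653565378.

1.065357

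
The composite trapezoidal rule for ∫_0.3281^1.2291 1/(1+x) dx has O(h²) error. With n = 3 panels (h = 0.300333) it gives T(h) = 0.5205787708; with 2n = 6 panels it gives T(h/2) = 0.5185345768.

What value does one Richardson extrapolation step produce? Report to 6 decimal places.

Error is O(h^2); halving h shrinks it by 2^2 = 4.
2^2×A(h/2) = 2.0741383072; minus A(h) gives 1.5535595364.
Denominator 4 − 1 = 3.
Result: 0.5178531788

0.517853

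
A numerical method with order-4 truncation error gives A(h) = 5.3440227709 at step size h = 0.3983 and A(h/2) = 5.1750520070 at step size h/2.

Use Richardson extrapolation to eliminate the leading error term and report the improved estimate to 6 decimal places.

Order 4 gives 2^r = 16 and 2^r − 1 = 15.
Difference of the inputs: 5.1750520070 − 5.3440227709 = -0.1689707639
Correction (A(h/2) − A(h))/(16 − 1) = (-0.1689707639)/15 = -0.0112647176
R = 5.1750520070 − 0.0112647176 = 5.1637872894
Gap between inputs: 1.690e-01; correction applied: −0.0112647176.

5.163787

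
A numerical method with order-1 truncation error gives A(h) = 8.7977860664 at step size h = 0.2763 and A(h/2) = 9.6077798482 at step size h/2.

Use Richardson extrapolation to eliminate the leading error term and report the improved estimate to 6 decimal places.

10.417774

Leading term ∝ h^1; use weight 2 = 2^1.
Top: 2(9.6077798482) − (8.7977860664) = 10.4177736300
Denominator 2 − 1 = 1.
R = 10.4177736300/1 = 10.4177736300
Correction |R − A(h/2)| = 8.100e-01; gap |A(h/2) − A(h)| = 8.100e-01.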